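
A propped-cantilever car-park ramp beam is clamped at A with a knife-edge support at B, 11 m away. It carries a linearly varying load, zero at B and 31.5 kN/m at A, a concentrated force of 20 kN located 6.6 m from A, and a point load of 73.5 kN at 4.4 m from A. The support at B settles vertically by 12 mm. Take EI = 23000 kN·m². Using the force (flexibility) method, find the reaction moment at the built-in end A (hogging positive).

M_A = 453.1 kN·m

Remove the prop at B; the released (primary) structure is a cantilever built in at A.
Deflection at B on the released cantilever, summing each load's contribution:
  triangular load, peak 31.5 at the fixed end: w₀L⁴/(30EI) = 15373/EI
  point load 20 at a = 6.6: Pa²(3L − a)/(6EI) = 3833/EI
  point load 73.5 at a = 4.4: Pa²(3L − a)/(6EI) = 6783/EI
  δ_0 = 25989/EI
Flexibility coefficient — unit upward force at B: δ_{BB} = L³/(3EI) = 443.7/EI.
With EI = 23000 kN·m²: δ_0 = 1.13 m and δ_{BB} = 0.01929 m/kN.
Compatibility — the beam at B must follow the support down by 0.012 m: δ_0 − R_B·δ_{BB} = 0.012, so R_B = (1.13 − 0.012)/0.01929 = 57.96 kN.
Moment equilibrium about A: M_A = Σ(load moments about A) − R_B·L = 1091 − 57.96×11 = 453.1 kN·m.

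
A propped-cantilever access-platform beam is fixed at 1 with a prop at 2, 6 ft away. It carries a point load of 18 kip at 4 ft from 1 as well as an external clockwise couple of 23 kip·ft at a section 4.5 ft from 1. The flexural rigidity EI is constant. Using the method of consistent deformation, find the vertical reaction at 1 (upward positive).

R_1 = 3.276 kip

Choose R_2 as the redundant. The primary structure is the cantilever fixed at 1.
Primary-structure tip deflection at 2 by superposition:
  point load 18 at a = 4: Pa²(3L − a)/(6EI) = 672/EI
  clockwise couple 23 at a = 4.5: M₀a(2L − a)/(2EI) = 388.1/EI
  δ_0 = 1060/EI
Tip deflection under a unit load at 2: L³/(3EI) = 72/EI.
The prop prevents deflection at 2: R_2 = δ_0/δ_{22} = 1060/72 = 14.72 kip.
Vertical equilibrium: R_1 = ΣP − R_2 = 18 − 14.72 = 3.276 kip.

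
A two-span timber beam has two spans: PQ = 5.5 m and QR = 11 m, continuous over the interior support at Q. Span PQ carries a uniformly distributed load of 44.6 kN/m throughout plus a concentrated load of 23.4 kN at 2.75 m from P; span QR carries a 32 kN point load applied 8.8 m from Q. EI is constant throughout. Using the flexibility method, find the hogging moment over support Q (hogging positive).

Release continuity at Q by inserting a hinge; the redundant is the internal moment M_Q. The primary structure is two simply-supported spans PQ and QR.
Rotations at Q on the released spans (each span's end-slope, ×1/EI):
  span PQ: UDL 44.6: wL³/(24EI) = 309.2/EI
  span PQ: point load 23.4 at a = 2.75: Pab(L + a)/(6LEI) = 44.24/EI
  span QR: point load 32 at a = 8.8: Pab(L + b)/(6LEI) = 123.9/EI
  relative rotation θ_0 = (353.4 + 123.9)/EI = 477.3/EI
A unit hogging moment at Q produces rotation L₁/(3EI) + L₂/(3EI) = 5.5/EI.
Compatibility: M_Q·(L₁+L₂)/(3EI) = θ_0, giving M_Q = 86.79 kN·m (hogging).

M_Q = 86.79 kN·m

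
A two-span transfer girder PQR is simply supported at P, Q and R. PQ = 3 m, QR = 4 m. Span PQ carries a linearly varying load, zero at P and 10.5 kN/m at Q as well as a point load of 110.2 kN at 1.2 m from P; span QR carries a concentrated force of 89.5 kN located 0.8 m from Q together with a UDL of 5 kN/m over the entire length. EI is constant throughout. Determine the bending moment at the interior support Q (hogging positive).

Take M_Q as the redundant. Released structure: two simple spans PQ and QR with a hinge at Q.
Rotations at Q on the released spans (each span's end-slope, ×1/EI):
  span PQ: triangular load, peak 10.5: w₀L³/(45EI) = 6.3/EI
  span PQ: point load 110.2 at a = 1.2: Pab(L + a)/(6LEI) = 55.54/EI
  span QR: point load 89.5 at a = 0.8: Pab(L + b)/(6LEI) = 68.74/EI
  span QR: UDL 5: wL³/(24EI) = 13.33/EI
  relative rotation θ_0 = (61.84 + 82.07)/EI = 143.9/EI
A unit hogging moment at Q produces rotation L₁/(3EI) + L₂/(3EI) = 2.333/EI.
Compatibility: M_Q·(L₁+L₂)/(3EI) = θ_0, giving M_Q = 61.68 kN·m (hogging).

M_Q = 61.68 kN·m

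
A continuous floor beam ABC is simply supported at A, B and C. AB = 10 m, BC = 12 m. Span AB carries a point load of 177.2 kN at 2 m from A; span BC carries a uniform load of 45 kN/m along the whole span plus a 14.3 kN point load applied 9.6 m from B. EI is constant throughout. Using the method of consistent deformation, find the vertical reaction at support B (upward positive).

Take M_B as the redundant. Released structure: two simple spans AB and BC with a hinge at B.
End slopes at the hinge B, treating each span as simply supported:
  span AB: point load 177.2 at a = 2: Pab(L + a)/(6LEI) = 567/EI
  span BC: UDL 45: wL³/(24EI) = 3240/EI
  span BC: point load 14.3 at a = 9.6: Pab(L + b)/(6LEI) = 65.89/EI
  relative rotation θ_0 = (567 + 3306)/EI = 3873/EI
A unit hogging moment at B produces rotation L₁/(3EI) + L₂/(3EI) = 7.333/EI.
Compatibility: M_B·(L₁+L₂)/(3EI) = θ_0, giving M_B = 528.1 kN·m (hogging).
Span AB, ΣM about A with M_B applied at B: R_B^{AB}·10 = 354.4 + 528.1, so R_B^{AB} = 88.25 kN and R_A = 177.2 − 88.25 = 88.95 kN.
Span BC, ΣM about C: R_B^{BC}·12 = 3274 + 528.1, so R_B^{BC} = 316.9 kN and R_C = 554.3 − 316.9 = 237.4 kN.
R_B = 88.25 + 316.9 = 405.1 kN.

R_B = 405.1 kN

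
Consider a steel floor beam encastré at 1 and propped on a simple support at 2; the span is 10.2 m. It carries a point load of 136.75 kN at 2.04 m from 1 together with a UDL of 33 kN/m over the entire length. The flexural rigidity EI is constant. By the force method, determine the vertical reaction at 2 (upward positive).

Take the reaction at 2 as the redundant and release it; the primary structure is a cantilever fixed at 1.
Deflection at 2 on the released cantilever, summing each load's contribution:
  point load 136.75 at a = 2.04: Pa²(3L − a)/(6EI) = 2709/EI
  UDL 33: wL⁴/(8EI) = 44650/EI
  δ_0 = 47359/EI
Tip deflection under a unit load at 2: L³/(3EI) = 353.7/EI.
The prop prevents deflection at 2: R_2 = δ_0/δ_{22} = 47359/353.7 = 133.9 kN.

R_2 = 133.9 kN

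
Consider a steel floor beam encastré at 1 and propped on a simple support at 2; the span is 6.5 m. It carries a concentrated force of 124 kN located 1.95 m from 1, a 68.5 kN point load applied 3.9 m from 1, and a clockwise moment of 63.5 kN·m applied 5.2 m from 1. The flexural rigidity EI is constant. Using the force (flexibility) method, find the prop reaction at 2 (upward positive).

Take the reaction at 2 as the redundant and release it; the primary structure is a cantilever fixed at 1.
Deflection at 2 on the released cantilever, summing each load's contribution:
  point load 124 at a = 1.95: Pa²(3L − a)/(6EI) = 1379/EI
  point load 68.5 at a = 3.9: Pa²(3L − a)/(6EI) = 2709/EI
  clockwise couple 63.5 at a = 5.2: M₀a(2L − a)/(2EI) = 1288/EI
  δ_0 = 5376/EI
Flexibility coefficient — unit upward force at 2: δ_{22} = L³/(3EI) = 91.54/EI.
The prop prevents deflection at 2: R_2 = δ_0/δ_{22} = 5376/91.54 = 58.73 kN.

R_2 = 58.73 kN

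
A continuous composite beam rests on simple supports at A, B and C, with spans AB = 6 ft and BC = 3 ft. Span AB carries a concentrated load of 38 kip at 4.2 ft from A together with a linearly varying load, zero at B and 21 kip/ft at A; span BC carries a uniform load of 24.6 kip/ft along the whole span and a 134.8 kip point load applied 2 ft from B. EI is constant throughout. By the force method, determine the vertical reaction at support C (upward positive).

R_C = 98.19 kip

Insert a hinge at B; M_B is the redundant, and each span becomes simply supported.
End slopes at the hinge B, treating each span as simply supported:
  span AB: point load 38 at a = 4.2: Pab(L + a)/(6LEI) = 81.4/EI
  span AB: triangular load, peak 21: 7w₀L³/(360EI) = 88.2/EI
  span BC: UDL 24.6: wL³/(24EI) = 27.68/EI
  span BC: point load 134.8 at a = 2: Pab(L + b)/(6LEI) = 59.91/EI
  relative rotation θ_0 = (169.6 + 87.59)/EI = 257.2/EI
A unit hogging moment at B produces rotation L₁/(3EI) + L₂/(3EI) = 3/EI.
Slope continuity at B: θ_0 = M_B·3/EI, so M_B = 257.2/3 = 85.73 kip·ft (hogging).
Span BC, ΣM about C: R_B^{BC}·3 = 245.5 + 85.73, so R_B^{BC} = 110.4 kip and R_C = 208.6 − 110.4 = 98.19 kip.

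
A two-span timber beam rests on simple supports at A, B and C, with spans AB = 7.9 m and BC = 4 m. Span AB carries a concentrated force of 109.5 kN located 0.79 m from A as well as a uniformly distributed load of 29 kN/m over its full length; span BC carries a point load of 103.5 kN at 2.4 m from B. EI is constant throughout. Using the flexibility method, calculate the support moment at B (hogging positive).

Take M_B as the redundant. Released structure: two simple spans AB and BC with a hinge at B.
Discontinuity in slope at B on the released structure — sum the simple-span end rotations:
  span AB: point load 109.5 at a = 0.79: Pab(L + a)/(6LEI) = 112.8/EI
  span AB: UDL 29: wL³/(24EI) = 595.8/EI
  span BC: point load 103.5 at a = 2.4: Pab(L + b)/(6LEI) = 92.74/EI
  relative rotation θ_0 = (708.5 + 92.74)/EI = 801.3/EI
A unit hogging moment at B produces rotation L₁/(3EI) + L₂/(3EI) = 3.967/EI.
Slope continuity at B: θ_0 = M_B·3.967/EI, so M_B = 801.3/3.967 = 202 kN·m (hogging).

M_B = 202 kN·m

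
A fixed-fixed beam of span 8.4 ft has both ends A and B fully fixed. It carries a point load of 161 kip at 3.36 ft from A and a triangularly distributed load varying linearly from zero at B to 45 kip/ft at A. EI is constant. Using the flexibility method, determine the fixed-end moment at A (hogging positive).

Take the two fixed-end moments M_A, M_B as redundants; the released structure is the simple span AB.
End rotations of the released simple span under the applied load (×1/EI):
  at A: point load 161 at a = 3.36: Pab(L + b)/(6LEI) = 727.1/EI
  at B: point load 161 at a = 3.36: Pab(L + a)/(6LEI) = 636.2/EI
  at A: triangular load, peak 45: w₀L³/(45EI) = 592.7/EI
  at B: triangular load, peak 45: 7w₀L³/(360EI) = 518.6/EI
  θ_A0 = 1320/EI,  θ_B0 = 1155/EI
Flexibility coefficients: a unit moment at one end gives L/(3EI) there and L/(6EI) at the far end, so f₁₁ = f₂₂ = 2.8/EI and f₁₂ = f₂₁ = 1.4/EI.
Compatibility — zero rotation at each built-in end:
  2.8 M_A + 1.4 M_B = 1320
  1.4 M_A + 2.8 M_B = 1155
Solving the pair gives M_A = 353.5 kip·ft and M_B = 235.7 kip·ft (hogging).

M_A = 353.5 kip·ft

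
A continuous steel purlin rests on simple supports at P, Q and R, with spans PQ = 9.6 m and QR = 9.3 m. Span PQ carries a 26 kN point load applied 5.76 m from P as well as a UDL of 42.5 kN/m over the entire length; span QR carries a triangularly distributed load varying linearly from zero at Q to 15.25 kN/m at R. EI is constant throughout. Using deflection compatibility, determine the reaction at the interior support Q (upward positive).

Insert a hinge at Q; M_Q is the redundant, and each span becomes simply supported.
Discontinuity in slope at Q on the released structure — sum the simple-span end rotations:
  span PQ: point load 26 at a = 5.76: Pab(L + a)/(6LEI) = 153.4/EI
  span PQ: UDL 42.5: wL³/(24EI) = 1567/EI
  span QR: triangular load, peak 15.25: 7w₀L³/(360EI) = 238.5/EI
  relative rotation θ_0 = (1720 + 238.5)/EI = 1959/EI
A unit hogging moment at Q produces rotation L₁/(3EI) + L₂/(3EI) = 6.3/EI.
Slope continuity at Q: θ_0 = M_Q·6.3/EI, so M_Q = 1959/6.3 = 310.9 kN·m (hogging).
Span PQ, ΣM about P with M_Q applied at Q: R_Q^{PQ}·9.6 = 2108 + 310.9, so R_Q^{PQ} = 252 kN and R_P = 434 − 252 = 182 kN.
Span QR, ΣM about R: R_Q^{QR}·9.3 = 219.8 + 310.9, so R_Q^{QR} = 57.07 kN and R_R = 70.91 − 57.07 = 13.85 kN.
R_Q = 252 + 57.07 = 309.1 kN.

R_Q = 309.1 kN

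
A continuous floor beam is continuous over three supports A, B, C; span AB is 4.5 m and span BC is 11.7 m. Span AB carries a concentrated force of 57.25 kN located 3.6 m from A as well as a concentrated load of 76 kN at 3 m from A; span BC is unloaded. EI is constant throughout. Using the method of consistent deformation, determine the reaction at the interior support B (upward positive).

Release continuity at B by inserting a hinge; the redundant is the internal moment M_B. The primary structure is two simply-supported spans AB and BC.
Rotations at B on the released spans (each span's end-slope, ×1/EI):
  span AB: point load 57.25 at a = 3.6: Pab(L + a)/(6LEI) = 55.65/EI
  span AB: point load 76 at a = 3: Pab(L + a)/(6LEI) = 95/EI
  relative rotation θ_0 = (150.6 + 0)/EI = 150.6/EI
A unit hogging moment at B produces rotation L₁/(3EI) + L₂/(3EI) = 5.4/EI.
Compatibility: M_B·(L₁+L₂)/(3EI) = θ_0, giving M_B = 27.9 kN·m (hogging).
Span AB, ΣM about A with M_B applied at B: R_B^{AB}·4.5 = 434.1 + 27.9, so R_B^{AB} = 102.7 kN and R_A = 133.2 − 102.7 = 30.58 kN.
Span BC, ΣM about C: R_B^{BC}·11.7 = 0 + 27.9, so R_B^{BC} = 2.384 kN and R_C = 0 − 2.384 = -2.384 kN.
R_B = 102.7 + 2.384 = 105.1 kN.

R_B = 105.1 kN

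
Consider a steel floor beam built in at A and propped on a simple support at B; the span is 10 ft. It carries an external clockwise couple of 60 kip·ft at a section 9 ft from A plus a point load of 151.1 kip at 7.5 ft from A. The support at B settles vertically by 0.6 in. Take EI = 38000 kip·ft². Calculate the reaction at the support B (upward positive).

Choose R_B as the redundant. The primary structure is the cantilever fixed at A.
Free-end deflection of the primary structure under the applied loading (downward +):
  clockwise couple 60 at a = 9: M₀a(2L − a)/(2EI) = 2970/EI
  point load 151.1 at a = 7.5: Pa²(3L − a)/(6EI) = 31873/EI
  δ_0 = 34843/EI
Flexibility coefficient — unit upward force at B: δ_{BB} = L³/(3EI) = 333.3/EI.
With EI = 38000 kip·ft²: δ_0 = 0.91691 ft and δ_{BB} = 0.008772 ft/kip.
Compatibility — the beam at B must follow the support down by 0.05 ft: δ_0 − R_B·δ_{BB} = 0.05, so R_B = (0.91691 − 0.05)/0.008772 = 98.83 kip.

R_B = 98.83 kip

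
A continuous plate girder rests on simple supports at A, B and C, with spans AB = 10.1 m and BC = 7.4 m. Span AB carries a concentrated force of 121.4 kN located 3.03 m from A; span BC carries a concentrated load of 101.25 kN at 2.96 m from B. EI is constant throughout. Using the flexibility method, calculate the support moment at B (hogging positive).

M_B = 157.4 kN·m

Take M_B as the redundant. Released structure: two simple spans AB and BC with a hinge at B.
End slopes at the hinge B, treating each span as simply supported:
  span AB: point load 121.4 at a = 3.03: Pab(L + a)/(6LEI) = 563.5/EI
  span BC: point load 101.25 at a = 2.96: Pab(L + b)/(6LEI) = 354.8/EI
  relative rotation θ_0 = (563.5 + 354.8)/EI = 918.3/EI
A unit hogging moment at B produces rotation L₁/(3EI) + L₂/(3EI) = 5.833/EI.
Slope continuity at B: θ_0 = M_B·5.833/EI, so M_B = 918.3/5.833 = 157.4 kN·m (hogging).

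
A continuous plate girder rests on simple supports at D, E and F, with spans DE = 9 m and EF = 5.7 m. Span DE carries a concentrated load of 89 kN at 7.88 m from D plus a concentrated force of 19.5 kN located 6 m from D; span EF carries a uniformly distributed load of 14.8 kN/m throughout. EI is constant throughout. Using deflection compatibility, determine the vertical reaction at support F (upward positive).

R_F = 25.81 kN

Release continuity at E by inserting a hinge; the redundant is the internal moment M_E. The primary structure is two simply-supported spans DE and EF.
Discontinuity in slope at E on the released structure — sum the simple-span end rotations:
  span DE: point load 89 at a = 7.88: Pab(L + a)/(6LEI) = 245.5/EI
  span DE: point load 19.5 at a = 6: Pab(L + a)/(6LEI) = 97.5/EI
  span EF: UDL 14.8: wL³/(24EI) = 114.2/EI
  relative rotation θ_0 = (343 + 114.2)/EI = 457.2/EI
A unit hogging moment at E produces rotation L₁/(3EI) + L₂/(3EI) = 4.9/EI.
Compatibility: M_E·(L₁+L₂)/(3EI) = θ_0, giving M_E = 93.31 kN·m (hogging).
Span EF, ΣM about F: R_E^{EF}·5.7 = 240.4 + 93.31, so R_E^{EF} = 58.55 kN and R_F = 84.36 − 58.55 = 25.81 kN.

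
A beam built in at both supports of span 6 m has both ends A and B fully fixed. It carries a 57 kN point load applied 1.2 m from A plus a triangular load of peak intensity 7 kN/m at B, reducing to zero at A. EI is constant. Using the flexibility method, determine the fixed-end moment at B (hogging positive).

M_B = 23.54 kN·m

Release both end moments; the primary structure is a simply-supported span AB with redundants M_A and M_B.
Simple-span end rotations at A and B under the given loads:
  at A: point load 57 at a = 1.2: Pab(L + b)/(6LEI) = 98.5/EI
  at B: point load 57 at a = 1.2: Pab(L + a)/(6LEI) = 65.66/EI
  at A: triangular load, peak 7: 7w₀L³/(360EI) = 29.4/EI
  at B: triangular load, peak 7: w₀L³/(45EI) = 33.6/EI
  θ_A0 = 127.9/EI,  θ_B0 = 99.26/EI
Flexibility coefficients: a unit moment at one end gives L/(3EI) there and L/(6EI) at the far end, so f₁₁ = f₂₂ = 2/EI and f₁₂ = f₂₁ = 1/EI.
Compatibility — zero rotation at each built-in end:
  2 M_A + 1 M_B = 127.9
  1 M_A + 2 M_B = 99.26
Solving the pair gives M_A = 52.18 kN·m and M_B = 23.54 kN·m (hogging).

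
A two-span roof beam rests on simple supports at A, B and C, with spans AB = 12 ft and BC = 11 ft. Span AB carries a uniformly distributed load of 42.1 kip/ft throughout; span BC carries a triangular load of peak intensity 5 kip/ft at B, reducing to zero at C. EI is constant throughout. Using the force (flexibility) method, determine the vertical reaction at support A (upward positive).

Insert a hinge at B; M_B is the redundant, and each span becomes simply supported.
End slopes at the hinge B, treating each span as simply supported:
  span AB: UDL 42.1: wL³/(24EI) = 3031/EI
  span BC: triangular load, peak 5: w₀L³/(45EI) = 147.9/EI
  relative rotation θ_0 = (3031 + 147.9)/EI = 3179/EI
A unit hogging moment at B produces rotation L₁/(3EI) + L₂/(3EI) = 7.667/EI.
Compatibility: M_B·(L₁+L₂)/(3EI) = θ_0, giving M_B = 414.7 kip·ft (hogging).
Span AB, ΣM about A with M_B applied at B: R_B^{AB}·12 = 3031 + 414.7, so R_B^{AB} = 287.2 kip and R_A = 505.2 − 287.2 = 218 kip.

R_A = 218 kip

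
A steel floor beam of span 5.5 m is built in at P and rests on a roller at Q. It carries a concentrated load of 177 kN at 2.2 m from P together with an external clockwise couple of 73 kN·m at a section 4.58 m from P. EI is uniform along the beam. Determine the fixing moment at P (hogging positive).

M_P = 153.5 kN·m

Choose R_Q as the redundant. The primary structure is the cantilever fixed at P.
Primary-structure tip deflection at Q by superposition:
  point load 177 at a = 2.2: Pa²(3L − a)/(6EI) = 2042/EI
  clockwise couple 73 at a = 4.58: M₀a(2L − a)/(2EI) = 1073/EI
  δ_0 = 3115/EI
Flexibility coefficient — unit upward force at Q: δ_{QQ} = L³/(3EI) = 55.46/EI.
The prop prevents deflection at Q: R_Q = δ_0/δ_{QQ} = 3115/55.46 = 56.17 kN.
Moment equilibrium about P: M_P = Σ(load moments about P) − R_Q·L = 462.4 − 56.17×5.5 = 153.5 kN·m.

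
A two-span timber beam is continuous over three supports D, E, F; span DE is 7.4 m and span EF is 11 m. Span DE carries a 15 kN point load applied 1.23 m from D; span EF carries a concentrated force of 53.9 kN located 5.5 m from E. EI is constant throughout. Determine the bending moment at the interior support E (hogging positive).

M_E = 70.07 kN·m

Insert a hinge at E; M_E is the redundant, and each span becomes simply supported.
End slopes at the hinge E, treating each span as simply supported:
  span DE: point load 15 at a = 1.23: Pab(L + a)/(6LEI) = 22.13/EI
  span EF: point load 53.9 at a = 5.5: Pab(L + b)/(6LEI) = 407.6/EI
  relative rotation θ_0 = (22.13 + 407.6)/EI = 429.7/EI
A unit hogging moment at E produces rotation L₁/(3EI) + L₂/(3EI) = 6.133/EI.
Slope continuity at E: θ_0 = M_E·6.133/EI, so M_E = 429.7/6.133 = 70.07 kN·m (hogging).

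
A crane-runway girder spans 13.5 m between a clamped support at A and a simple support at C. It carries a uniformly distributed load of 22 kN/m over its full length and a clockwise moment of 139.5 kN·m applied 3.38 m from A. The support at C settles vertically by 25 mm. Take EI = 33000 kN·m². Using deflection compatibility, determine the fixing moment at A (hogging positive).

Take the reaction at C as the redundant and release it; the primary structure is a cantilever fixed at A.
Deflection at C on the released cantilever, summing each load's contribution:
  UDL 22: wL⁴/(8EI) = 91341/EI
  clockwise couple 139.5 at a = 3.38: M₀a(2L − a)/(2EI) = 5569/EI
  δ_0 = 96910/EI
Tip deflection under a unit load at C: L³/(3EI) = 820.1/EI.
With EI = 33000 kN·m²: δ_0 = 2.9367 m and δ_{CC} = 0.024852 m/kN.
Compatibility — the beam at C must follow the support down by 0.025 m: δ_0 − R_C·δ_{CC} = 0.025, so R_C = (2.9367 − 0.025)/0.024852 = 117.2 kN.
Moment equilibrium about A: M_A = Σ(load moments about A) − R_C·L = 2144 − 117.2×13.5 = 562.6 kN·m.

M_A = 562.6 kN·m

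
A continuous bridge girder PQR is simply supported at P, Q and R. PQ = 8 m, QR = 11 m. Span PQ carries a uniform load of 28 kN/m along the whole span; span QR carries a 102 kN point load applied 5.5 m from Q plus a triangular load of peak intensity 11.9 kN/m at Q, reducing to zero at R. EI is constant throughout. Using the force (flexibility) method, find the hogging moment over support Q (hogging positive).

M_Q = 271.7 kN·m

Release continuity at Q by inserting a hinge; the redundant is the internal moment M_Q. The primary structure is two simply-supported spans PQ and QR.
End slopes at the hinge Q, treating each span as simply supported:
  span PQ: UDL 28: wL³/(24EI) = 597.3/EI
  span QR: point load 102 at a = 5.5: Pab(L + b)/(6LEI) = 771.4/EI
  span QR: triangular load, peak 11.9: w₀L³/(45EI) = 352/EI
  relative rotation θ_0 = (597.3 + 1123)/EI = 1721/EI
A unit hogging moment at Q produces rotation L₁/(3EI) + L₂/(3EI) = 6.333/EI.
Compatibility: M_Q·(L₁+L₂)/(3EI) = θ_0, giving M_Q = 271.7 kN·m (hogging).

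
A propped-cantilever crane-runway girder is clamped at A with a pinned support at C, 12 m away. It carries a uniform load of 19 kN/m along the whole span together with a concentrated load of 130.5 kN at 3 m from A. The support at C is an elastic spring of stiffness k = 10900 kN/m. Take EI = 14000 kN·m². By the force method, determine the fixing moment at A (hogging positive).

Take the reaction at C as the redundant and release it; the primary structure is a cantilever fixed at A.
Primary-structure tip deflection at C by superposition:
  UDL 19: wL⁴/(8EI) = 49248/EI
  point load 130.5 at a = 3: Pa²(3L − a)/(6EI) = 6460/EI
  δ_0 = 55708/EI
Tip deflection under a unit load at C: L³/(3EI) = 576/EI.
With EI = 14000 kN·m²: δ_0 = 3.9791 m and δ_{CC} = 0.041143 m/kN.
Compatibility — the spring shortens by R_C/k under the reaction it provides: δ_0 − R_C·δ_{CC} = R_C/k. With 1/k = 0.000092 m/kN, R_C = δ_0 / (δ_{CC} + 1/k) = 3.9791 / (0.041143 + 0.000092) = 96.5 kN.
Moment equilibrium about A: M_A = Σ(load moments about A) − R_C·L = 1760 − 96.5×12 = 601.5 kN·m.

M_A = 601.5 kN·m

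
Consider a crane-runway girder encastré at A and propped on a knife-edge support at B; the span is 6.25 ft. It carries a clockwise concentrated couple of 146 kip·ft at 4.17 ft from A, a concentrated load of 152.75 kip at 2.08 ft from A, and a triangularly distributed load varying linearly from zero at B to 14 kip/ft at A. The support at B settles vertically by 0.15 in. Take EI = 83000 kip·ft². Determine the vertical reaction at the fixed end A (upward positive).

Remove the prop at B; the released (primary) structure is a cantilever built in at A.
Free-end deflection of the primary structure under the applied loading (downward +):
  clockwise couple 146 at a = 4.17: M₀a(2L − a)/(2EI) = 2536/EI
  point load 152.75 at a = 2.08: Pa²(3L − a)/(6EI) = 1836/EI
  triangular load, peak 14 at the fixed end: w₀L⁴/(30EI) = 712.1/EI
  δ_0 = 5084/EI
Flexibility coefficient — unit upward force at B: δ_{BB} = L³/(3EI) = 81.38/EI.
With EI = 83000 kip·ft²: δ_0 = 0.061252 ft and δ_{BB} = 0.00098 ft/kip.
Compatibility — the beam at B must follow the support down by 0.0125 ft: δ_0 − R_B·δ_{BB} = 0.0125, so R_B = (0.061252 − 0.0125)/0.00098 = 49.72 kip.
Vertical equilibrium: R_A = ΣP − R_B = 196.5 − 49.72 = 146.8 kip.

R_A = 146.8 kip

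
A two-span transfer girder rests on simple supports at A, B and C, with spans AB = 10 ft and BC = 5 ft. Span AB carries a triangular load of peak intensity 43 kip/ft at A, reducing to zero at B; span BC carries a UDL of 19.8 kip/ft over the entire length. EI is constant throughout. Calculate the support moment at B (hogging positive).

M_B = 187.8 kip·ft

Insert a hinge at B; M_B is the redundant, and each span becomes simply supported.
Rotations at B on the released spans (each span's end-slope, ×1/EI):
  span AB: triangular load, peak 43: 7w₀L³/(360EI) = 836.1/EI
  span BC: UDL 19.8: wL³/(24EI) = 103.1/EI
  relative rotation θ_0 = (836.1 + 103.1)/EI = 939.2/EI
A unit hogging moment at B produces rotation L₁/(3EI) + L₂/(3EI) = 5/EI.
Compatibility: M_B·(L₁+L₂)/(3EI) = θ_0, giving M_B = 187.8 kip·ft (hogging).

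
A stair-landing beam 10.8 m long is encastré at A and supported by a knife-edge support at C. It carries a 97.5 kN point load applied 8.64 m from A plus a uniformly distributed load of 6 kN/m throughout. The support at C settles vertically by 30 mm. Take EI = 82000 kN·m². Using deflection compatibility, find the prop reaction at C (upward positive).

Remove the prop at C; the released (primary) structure is a cantilever built in at A.
Deflection at C on the released cantilever, summing each load's contribution:
  point load 97.5 at a = 8.64: Pa²(3L − a)/(6EI) = 28822/EI
  UDL 6: wL⁴/(8EI) = 10204/EI
  δ_0 = 39026/EI
Tip deflection under a unit load at C: L³/(3EI) = 419.9/EI.
With EI = 82000 kN·m²: δ_0 = 0.47593 m and δ_{CC} = 0.005121 m/kN.
Compatibility — the beam at C must follow the support down by 0.03 m: δ_0 − R_C·δ_{CC} = 0.03, so R_C = (0.47593 − 0.03)/0.005121 = 87.08 kN.

R_C = 87.08 kN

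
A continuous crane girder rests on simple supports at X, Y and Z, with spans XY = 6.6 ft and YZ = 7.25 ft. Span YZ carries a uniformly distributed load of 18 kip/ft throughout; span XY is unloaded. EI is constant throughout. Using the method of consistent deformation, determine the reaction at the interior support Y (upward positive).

R_Y = 83.17 kip

Take M_Y as the redundant. Released structure: two simple spans XY and YZ with a hinge at Y.
End slopes at the hinge Y, treating each span as simply supported:
  span YZ: UDL 18: wL³/(24EI) = 285.8/EI
  relative rotation θ_0 = (0 + 285.8)/EI = 285.8/EI
A unit hogging moment at Y produces rotation L₁/(3EI) + L₂/(3EI) = 4.617/EI.
Slope continuity at Y: θ_0 = M_Y·4.617/EI, so M_Y = 285.8/4.617 = 61.91 kip·ft (hogging).
Span XY, ΣM about X with M_Y applied at Y: R_Y^{XY}·6.6 = 0 + 61.91, so R_Y^{XY} = 9.38 kip and R_X = 0 − 9.38 = -9.38 kip.
Span YZ, ΣM about Z: R_Y^{YZ}·7.25 = 473.1 + 61.91, so R_Y^{YZ} = 73.79 kip and R_Z = 130.5 − 73.79 = 56.71 kip.
R_Y = 9.38 + 73.79 = 83.17 kip.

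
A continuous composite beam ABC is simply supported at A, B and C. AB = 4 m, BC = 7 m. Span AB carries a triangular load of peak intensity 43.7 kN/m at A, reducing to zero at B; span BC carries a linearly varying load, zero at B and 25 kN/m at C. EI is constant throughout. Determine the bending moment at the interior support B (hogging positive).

M_B = 60.3 kN·m

Release continuity at B by inserting a hinge; the redundant is the internal moment M_B. The primary structure is two simply-supported spans AB and BC.
Rotations at B on the released spans (each span's end-slope, ×1/EI):
  span AB: triangular load, peak 43.7: 7w₀L³/(360EI) = 54.38/EI
  span BC: triangular load, peak 25: 7w₀L³/(360EI) = 166.7/EI
  relative rotation θ_0 = (54.38 + 166.7)/EI = 221.1/EI
A unit hogging moment at B produces rotation L₁/(3EI) + L₂/(3EI) = 3.667/EI.
Compatibility: M_B·(L₁+L₂)/(3EI) = θ_0, giving M_B = 60.3 kN·m (hogging).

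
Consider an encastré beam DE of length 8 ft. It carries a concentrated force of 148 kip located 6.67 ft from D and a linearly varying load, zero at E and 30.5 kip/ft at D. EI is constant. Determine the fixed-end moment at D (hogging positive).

Release both end moments; the primary structure is a simply-supported span DE with redundants M_D and M_E.
End rotations of the released simple span under the applied load (×1/EI):
  at D: point load 148 at a = 6.67: Pab(L + b)/(6LEI) = 255.2/EI
  at E: point load 148 at a = 6.67: Pab(L + a)/(6LEI) = 401.3/EI
  at D: triangular load, peak 30.5: w₀L³/(45EI) = 347/EI
  at E: triangular load, peak 30.5: 7w₀L³/(360EI) = 303.6/EI
  θ_D0 = 602.2/EI,  θ_E0 = 704.9/EI
Flexibility coefficients: a unit moment at one end gives L/(3EI) there and L/(6EI) at the far end, so f₁₁ = f₂₂ = 2.667/EI and f₁₂ = f₂₁ = 1.333/EI.
Compatibility — zero rotation at each built-in end:
  2.667 M_D + 1.333 M_E = 602.2
  1.333 M_D + 2.667 M_E = 704.9
Solving the pair gives M_D = 124.9 kip·ft and M_E = 201.9 kip·ft (hogging).

M_D = 124.9 kip·ft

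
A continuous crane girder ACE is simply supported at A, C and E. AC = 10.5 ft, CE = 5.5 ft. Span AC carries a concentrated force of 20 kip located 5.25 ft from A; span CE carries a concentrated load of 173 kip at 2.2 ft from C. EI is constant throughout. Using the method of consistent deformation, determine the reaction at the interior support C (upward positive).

R_C = 138.4 kip

Take M_C as the redundant. Released structure: two simple spans AC and CE with a hinge at C.
End slopes at the hinge C, treating each span as simply supported:
  span AC: point load 20 at a = 5.25: Pab(L + a)/(6LEI) = 137.8/EI
  span CE: point load 173 at a = 2.2: Pab(L + b)/(6LEI) = 334.9/EI
  relative rotation θ_0 = (137.8 + 334.9)/EI = 472.7/EI
A unit hogging moment at C produces rotation L₁/(3EI) + L₂/(3EI) = 5.333/EI.
Slope continuity at C: θ_0 = M_C·5.333/EI, so M_C = 472.7/5.333 = 88.64 kip·ft (hogging).
Span AC, ΣM about A with M_C applied at C: R_C^{AC}·10.5 = 105 + 88.64, so R_C^{AC} = 18.44 kip and R_A = 20 − 18.44 = 1.558 kip.
Span CE, ΣM about E: R_C^{CE}·5.5 = 570.9 + 88.64, so R_C^{CE} = 119.9 kip and R_E = 173 − 119.9 = 53.08 kip.
R_C = 18.44 + 119.9 = 138.4 kip.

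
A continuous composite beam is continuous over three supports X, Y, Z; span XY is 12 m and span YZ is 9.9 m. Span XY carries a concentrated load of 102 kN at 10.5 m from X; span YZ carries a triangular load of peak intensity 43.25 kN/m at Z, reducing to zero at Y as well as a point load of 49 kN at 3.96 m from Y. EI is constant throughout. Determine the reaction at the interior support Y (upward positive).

Insert a hinge at Y; M_Y is the redundant, and each span becomes simply supported.
Rotations at Y on the released spans (each span's end-slope, ×1/EI):
  span XY: point load 102 at a = 10.5: Pab(L + a)/(6LEI) = 502/EI
  span YZ: triangular load, peak 43.25: 7w₀L³/(360EI) = 816/EI
  span YZ: point load 49 at a = 3.96: Pab(L + b)/(6LEI) = 307.4/EI
  relative rotation θ_0 = (502 + 1123)/EI = 1625/EI
A unit hogging moment at Y produces rotation L₁/(3EI) + L₂/(3EI) = 7.3/EI.
Slope continuity at Y: θ_0 = M_Y·7.3/EI, so M_Y = 1625/7.3 = 222.7 kN·m (hogging).
Span XY, ΣM about X with M_Y applied at Y: R_Y^{XY}·12 = 1071 + 222.7, so R_Y^{XY} = 107.8 kN and R_X = 102 − 107.8 = -5.805 kN.
Span YZ, ΣM about Z: R_Y^{YZ}·9.9 = 997.5 + 222.7, so R_Y^{YZ} = 123.3 kN and R_Z = 263.1 − 123.3 = 139.8 kN.
R_Y = 107.8 + 123.3 = 231.1 kN.

R_Y = 231.1 kN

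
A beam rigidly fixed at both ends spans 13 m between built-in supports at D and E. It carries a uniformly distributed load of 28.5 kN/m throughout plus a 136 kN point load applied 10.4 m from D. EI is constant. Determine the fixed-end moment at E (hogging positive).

Take the two fixed-end moments M_D, M_E as redundants; the released structure is the simple span DE.
On the primary (simply-supported) span, the end slopes from the loading are:
  at D: UDL 28.5: wL³/(24EI) = 2609/EI
  at E: UDL 28.5: wL³/(24EI) = 2609/EI
  at D: point load 136 at a = 10.4: Pab(L + b)/(6LEI) = 735.5/EI
  at E: point load 136 at a = 10.4: Pab(L + a)/(6LEI) = 1103/EI
  θ_D0 = 3344/EI,  θ_E0 = 3712/EI
Flexibility coefficients: a unit moment at one end gives L/(3EI) there and L/(6EI) at the far end, so f₁₁ = f₂₂ = 4.333/EI and f₁₂ = f₂₁ = 2.167/EI.
Compatibility — zero rotation at each built-in end:
  4.333 M_D + 2.167 M_E = 3344
  2.167 M_D + 4.333 M_E = 3712
Solving the pair gives M_D = 458 kN·m and M_E = 627.7 kN·m (hogging).

M_E = 627.7 kN·m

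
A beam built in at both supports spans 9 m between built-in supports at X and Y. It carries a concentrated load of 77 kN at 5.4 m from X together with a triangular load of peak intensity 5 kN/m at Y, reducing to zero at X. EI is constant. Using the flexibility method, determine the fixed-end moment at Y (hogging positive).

M_Y = 120 kN·m

Take the two fixed-end moments M_X, M_Y as redundants; the released structure is the simple span XY.
Simple-span end rotations at X and Y under the given loads:
  at X: point load 77 at a = 5.4: Pab(L + b)/(6LEI) = 349.3/EI
  at Y: point load 77 at a = 5.4: Pab(L + a)/(6LEI) = 399.2/EI
  at X: triangular load, peak 5: 7w₀L³/(360EI) = 70.88/EI
  at Y: triangular load, peak 5: w₀L³/(45EI) = 81/EI
  θ_X0 = 420.1/EI,  θ_Y0 = 480.2/EI
Flexibility coefficients: a unit moment at one end gives L/(3EI) there and L/(6EI) at the far end, so f₁₁ = f₂₂ = 3/EI and f₁₂ = f₂₁ = 1.5/EI.
Compatibility — zero rotation at each built-in end:
  3 M_X + 1.5 M_Y = 420.1
  1.5 M_X + 3 M_Y = 480.2
Solving the pair gives M_X = 80.03 kN·m and M_Y = 120 kN·m (hogging).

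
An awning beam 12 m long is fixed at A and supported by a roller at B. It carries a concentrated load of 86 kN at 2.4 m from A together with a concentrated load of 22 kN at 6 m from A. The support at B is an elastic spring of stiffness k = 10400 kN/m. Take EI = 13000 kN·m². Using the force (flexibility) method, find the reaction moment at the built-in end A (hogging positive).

Choose R_B as the redundant. The primary structure is the cantilever fixed at A.
Downward deflection at the released point B due to the loads:
  point load 86 at a = 2.4: Pa²(3L − a)/(6EI) = 2774/EI
  point load 22 at a = 6: Pa²(3L − a)/(6EI) = 3960/EI
  δ_0 = 6734/EI
Flexibility coefficient — unit upward force at B: δ_{BB} = L³/(3EI) = 576/EI.
With EI = 13000 kN·m²: δ_0 = 0.518 m and δ_{BB} = 0.044308 m/kN.
Compatibility — the spring shortens by R_B/k under the reaction it provides: δ_0 − R_B·δ_{BB} = R_B/k. With 1/k = 0.000096 m/kN, R_B = δ_0 / (δ_{BB} + 1/k) = 0.518 / (0.044308 + 0.000096) = 11.67 kN.
Moment equilibrium about A: M_A = Σ(load moments about A) − R_B·L = 338.4 − 11.67×12 = 198.4 kN·m.

M_A = 198.4 kN·m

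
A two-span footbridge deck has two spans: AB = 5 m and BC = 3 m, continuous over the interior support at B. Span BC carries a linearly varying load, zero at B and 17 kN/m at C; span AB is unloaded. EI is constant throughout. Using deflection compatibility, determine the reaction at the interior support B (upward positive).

R_B = 10.29 kN

Release continuity at B by inserting a hinge; the redundant is the internal moment M_B. The primary structure is two simply-supported spans AB and BC.
Discontinuity in slope at B on the released structure — sum the simple-span end rotations:
  span BC: triangular load, peak 17: 7w₀L³/(360EI) = 8.925/EI
  relative rotation θ_0 = (0 + 8.925)/EI = 8.925/EI
A unit hogging moment at B produces rotation L₁/(3EI) + L₂/(3EI) = 2.667/EI.
Slope continuity at B: θ_0 = M_B·2.667/EI, so M_B = 8.925/2.667 = 3.347 kN·m (hogging).
Span AB, ΣM about A with M_B applied at B: R_B^{AB}·5 = 0 + 3.347, so R_B^{AB} = 0.6694 kN and R_A = 0 − 0.6694 = -0.6694 kN.
Span BC, ΣM about C: R_B^{BC}·3 = 25.5 + 3.347, so R_B^{BC} = 9.616 kN and R_C = 25.5 − 9.616 = 15.88 kN.
R_B = 0.6694 + 9.616 = 10.29 kN.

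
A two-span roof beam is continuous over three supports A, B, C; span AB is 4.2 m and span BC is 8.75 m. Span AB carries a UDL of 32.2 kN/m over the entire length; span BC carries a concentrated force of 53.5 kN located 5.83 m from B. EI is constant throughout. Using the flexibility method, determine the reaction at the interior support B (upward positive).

R_B = 110.1 kN

Insert a hinge at B; M_B is the redundant, and each span becomes simply supported.
Discontinuity in slope at B on the released structure — sum the simple-span end rotations:
  span AB: UDL 32.2: wL³/(24EI) = 99.4/EI
  span BC: point load 53.5 at a = 5.83: Pab(L + b)/(6LEI) = 202.4/EI
  relative rotation θ_0 = (99.4 + 202.4)/EI = 301.9/EI
A unit hogging moment at B produces rotation L₁/(3EI) + L₂/(3EI) = 4.317/EI.
Slope continuity at B: θ_0 = M_B·4.317/EI, so M_B = 301.9/4.317 = 69.93 kN·m (hogging).
Span AB, ΣM about A with M_B applied at B: R_B^{AB}·4.2 = 284 + 69.93, so R_B^{AB} = 84.27 kN and R_A = 135.2 − 84.27 = 50.97 kN.
Span BC, ΣM about C: R_B^{BC}·8.75 = 156.2 + 69.93, so R_B^{BC} = 25.85 kN and R_C = 53.5 − 25.85 = 27.65 kN.
R_B = 84.27 + 25.85 = 110.1 kN.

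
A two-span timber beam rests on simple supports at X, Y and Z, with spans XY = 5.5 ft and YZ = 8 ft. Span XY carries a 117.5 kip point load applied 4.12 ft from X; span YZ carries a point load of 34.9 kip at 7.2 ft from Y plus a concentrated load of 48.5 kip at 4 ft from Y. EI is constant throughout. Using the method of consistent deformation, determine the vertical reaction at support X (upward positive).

R_X = 12.29 kip

Take M_Y as the redundant. Released structure: two simple spans XY and YZ with a hinge at Y.
Discontinuity in slope at Y on the released structure — sum the simple-span end rotations:
  span XY: point load 117.5 at a = 4.12: Pab(L + a)/(6LEI) = 194.7/EI
  span YZ: point load 34.9 at a = 7.2: Pab(L + b)/(6LEI) = 36.85/EI
  span YZ: point load 48.5 at a = 4: Pab(L + b)/(6LEI) = 194/EI
  relative rotation θ_0 = (194.7 + 230.9)/EI = 425.6/EI
A unit hogging moment at Y produces rotation L₁/(3EI) + L₂/(3EI) = 4.5/EI.
Slope continuity at Y: θ_0 = M_Y·4.5/EI, so M_Y = 425.6/4.5 = 94.58 kip·ft (hogging).
Span XY, ΣM about X with M_Y applied at Y: R_Y^{XY}·5.5 = 484.1 + 94.58, so R_Y^{XY} = 105.2 kip and R_X = 117.5 − 105.2 = 12.29 kip.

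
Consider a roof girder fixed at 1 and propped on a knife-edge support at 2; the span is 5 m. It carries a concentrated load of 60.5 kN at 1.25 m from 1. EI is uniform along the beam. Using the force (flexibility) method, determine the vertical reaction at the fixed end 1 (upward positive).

Choose R_2 as the redundant. The primary structure is the cantilever fixed at 1.
Primary-structure tip deflection at 2 by superposition:
  point load 60.5 at a = 1.25: Pa²(3L − a)/(6EI) = 216.6/EI
Flexibility coefficient — unit upward force at 2: δ_{22} = L³/(3EI) = 41.67/EI.
The prop prevents deflection at 2: R_2 = δ_0/δ_{22} = 216.6/41.67 = 5.199 kN.
Vertical equilibrium: R_1 = ΣP − R_2 = 60.5 − 5.199 = 55.3 kN.

R_1 = 55.3 kN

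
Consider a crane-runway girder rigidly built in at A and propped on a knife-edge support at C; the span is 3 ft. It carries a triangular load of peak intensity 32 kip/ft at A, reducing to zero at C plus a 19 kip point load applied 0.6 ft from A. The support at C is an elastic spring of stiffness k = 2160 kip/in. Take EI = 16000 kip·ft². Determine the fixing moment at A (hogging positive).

M_A = 29.46 kip·ft

Remove the prop at C; the released (primary) structure is a cantilever built in at A.
Primary-structure tip deflection at C by superposition:
  triangular load, peak 32 at the fixed end: w₀L⁴/(30EI) = 86.4/EI
  point load 19 at a = 0.6: Pa²(3L − a)/(6EI) = 9.576/EI
  δ_0 = 95.98/EI
Tip deflection under a unit load at C: L³/(3EI) = 9/EI.
With EI = 16000 kip·ft²: δ_0 = 0.005999 ft and δ_{CC} = 0.000562 ft/kip.
Compatibility — the spring shortens by R_C/k under the reaction it provides: δ_0 − R_C·δ_{CC} = R_C/k. With 1/k = 1/(2160×12) ft/kip = 0.000039 ft/kip, R_C = δ_0 / (δ_{CC} + 1/k) = 0.005999 / (0.000562 + 0.000039) = 9.98 kip.
Moment equilibrium about A: M_A = Σ(load moments about A) − R_C·L = 59.4 − 9.98×3 = 29.46 kip·ft.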